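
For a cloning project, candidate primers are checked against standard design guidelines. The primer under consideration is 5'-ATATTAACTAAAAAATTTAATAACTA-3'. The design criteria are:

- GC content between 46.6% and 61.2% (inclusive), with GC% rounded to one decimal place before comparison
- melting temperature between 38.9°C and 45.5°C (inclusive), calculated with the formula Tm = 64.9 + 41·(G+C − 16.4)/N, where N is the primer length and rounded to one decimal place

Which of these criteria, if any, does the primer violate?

Base counts: A=15, T=9, G=0, C=2 (length 26).
GC content: GC 2/26 = 7.7%, outside 46.6–61.2% ✗
Tm: Tm = 64.9 + 41·(2 − 16.4)/26 = 42.2°C ✓

Fails: GC content.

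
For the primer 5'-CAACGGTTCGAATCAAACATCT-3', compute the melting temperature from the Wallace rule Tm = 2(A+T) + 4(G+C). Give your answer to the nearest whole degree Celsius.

62°C

Base counts: A=8, T=5, G=3, C=6 (length 22).
Tm = 2·(8+5) + 4·(3+6) = 2·13 + 4·9 = 26 + 36 = 62°C.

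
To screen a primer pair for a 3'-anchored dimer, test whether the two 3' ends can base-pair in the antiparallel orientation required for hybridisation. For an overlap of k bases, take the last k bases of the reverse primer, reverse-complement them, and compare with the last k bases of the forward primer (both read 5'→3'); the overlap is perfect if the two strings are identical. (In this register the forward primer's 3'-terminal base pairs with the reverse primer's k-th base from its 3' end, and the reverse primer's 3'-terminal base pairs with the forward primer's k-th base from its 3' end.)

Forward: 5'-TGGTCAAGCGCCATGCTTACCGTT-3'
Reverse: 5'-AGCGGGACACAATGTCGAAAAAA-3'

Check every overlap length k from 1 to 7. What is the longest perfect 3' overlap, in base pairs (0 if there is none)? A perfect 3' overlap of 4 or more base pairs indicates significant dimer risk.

Last 7 bases (5'→3') — forward …TACCGTT, reverse …GAAAAAA.
Reverse complement of the reverse primer's last 7 bases: TTTTTTC; its first k bases are the reverse complement of the reverse primer's last k bases, so a perfect k-base overlap needs the forward primer's last k bases to equal them.
Comparing (forward last k vs required): k=1: T vs T ✓; k=2: TT vs TT ✓; k=3: GTT vs TTT ✗; k=4: CGTT vs TTTT ✗; k=5: CCGTT vs TTTTT ✗; k=6: ACCGTT vs TTTTTT ✗; k=7: TACCGTT vs TTTTTTC ✗.
Perfect overlaps at k = 1, 2; the largest is 2.

Longest perfect overlap: 2 complementary base pairs; below the dimer-risk threshold (threshold 4).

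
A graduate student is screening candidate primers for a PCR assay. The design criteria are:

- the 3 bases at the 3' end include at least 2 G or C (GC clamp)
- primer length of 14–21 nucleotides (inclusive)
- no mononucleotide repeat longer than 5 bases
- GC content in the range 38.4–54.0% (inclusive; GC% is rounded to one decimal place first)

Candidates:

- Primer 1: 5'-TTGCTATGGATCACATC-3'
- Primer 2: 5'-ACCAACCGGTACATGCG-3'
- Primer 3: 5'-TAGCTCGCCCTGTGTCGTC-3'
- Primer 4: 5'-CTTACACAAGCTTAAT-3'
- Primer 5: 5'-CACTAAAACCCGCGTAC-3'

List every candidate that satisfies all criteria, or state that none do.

None of the candidates satisfy all criteria.

Primer 1 (17 nt, A=4 T=6 G=3 C=4): 3' end ATC has 1 G/C, need ≥2 ✗; length 17 ✓; longest run = 2 ✓; GC 7/17 = 41.2% ✓ — fails.
Primer 2 (17 nt, A=5 T=2 G=4 C=6): 3' end GCG has 3 G/C ✓; length 17 ✓; longest run = 2 ✓; GC 10/17 = 58.8%, outside 38.4–54.0% ✗ — fails.
Primer 3 (19 nt, A=1 T=6 G=5 C=7): 3' end GTC has 2 G/C ✓; length 19 ✓; longest run = 3 ✓; GC 12/19 = 63.2%, outside 38.4–54.0% ✗ — fails.
Primer 4 (16 nt, A=6 T=5 G=1 C=4): 3' end AAT has 0 G/C, need ≥2 ✗; length 16 ✓; longest run = 2 ✓; GC 5/16 = 31.3%, outside 38.4–54.0% ✗ — fails.
Primer 5 (17 nt, A=6 T=2 G=2 C=7): 3' end TAC has 1 G/C, need ≥2 ✗; length 17 ✓; longest run = 4 ✓; GC 9/17 = 52.9% ✓ — fails.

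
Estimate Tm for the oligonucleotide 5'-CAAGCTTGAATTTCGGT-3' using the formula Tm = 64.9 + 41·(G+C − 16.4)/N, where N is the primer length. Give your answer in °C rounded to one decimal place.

Base counts: A=4, T=6, G=4, C=3; G+C = 7, N = 17.
Tm = 64.9 + 41·(7 − 16.4)/17 = 64.9 + -385.40/17 = 42.2°C.

42.2°C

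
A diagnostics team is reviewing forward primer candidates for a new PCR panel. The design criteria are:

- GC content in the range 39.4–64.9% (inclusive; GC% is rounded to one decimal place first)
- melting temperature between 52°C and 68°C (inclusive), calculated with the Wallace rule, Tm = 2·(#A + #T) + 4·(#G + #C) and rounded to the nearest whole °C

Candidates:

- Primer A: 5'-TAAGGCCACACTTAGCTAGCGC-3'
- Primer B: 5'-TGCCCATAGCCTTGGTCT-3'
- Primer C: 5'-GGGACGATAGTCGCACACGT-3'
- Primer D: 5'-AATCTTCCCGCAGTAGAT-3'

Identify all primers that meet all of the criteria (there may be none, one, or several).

Primer A (22 nt, A=6 T=4 G=5 C=7): GC 12/22 = 54.5% ✓; Tm = 2·10 + 4·12 = 68°C ✓ — passes.
Primer B (18 nt, A=2 T=6 G=4 C=6): GC 10/18 = 55.6% ✓; Tm = 2·8 + 4·10 = 56°C ✓ — passes.
Primer C (20 nt, A=5 T=3 G=7 C=5): GC 12/20 = 60.0% ✓; Tm = 2·8 + 4·12 = 64°C ✓ — passes.
Primer D (18 nt, A=5 T=5 G=3 C=5): GC 8/18 = 44.4% ✓; Tm = 2·10 + 4·8 = 52°C ✓ — passes.

Primer A, Primer B, Primer C and Primer D.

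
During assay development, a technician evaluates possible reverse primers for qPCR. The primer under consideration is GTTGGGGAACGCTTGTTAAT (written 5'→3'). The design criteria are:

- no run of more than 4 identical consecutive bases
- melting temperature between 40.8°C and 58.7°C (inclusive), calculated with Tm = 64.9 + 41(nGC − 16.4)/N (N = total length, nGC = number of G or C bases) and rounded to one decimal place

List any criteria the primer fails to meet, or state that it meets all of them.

Meets all criteria.

Base counts: A=4, T=7, G=7, C=2 (length 20).
homopolymer run: longest run = 4 ✓
Tm: Tm = 64.9 + 41·(9 − 16.4)/20 = 49.7°C ✓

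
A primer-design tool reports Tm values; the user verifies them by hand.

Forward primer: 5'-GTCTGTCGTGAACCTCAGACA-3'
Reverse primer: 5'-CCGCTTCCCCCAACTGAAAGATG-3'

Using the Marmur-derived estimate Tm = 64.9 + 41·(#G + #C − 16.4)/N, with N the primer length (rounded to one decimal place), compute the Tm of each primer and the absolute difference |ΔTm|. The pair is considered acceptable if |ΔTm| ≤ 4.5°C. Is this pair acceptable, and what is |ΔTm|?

Forward: G+C = 11, N = 21 → Tm = 64.9 + 41·(11 − 16.4)/21 = 54.4°C.
Reverse: G+C = 13, N = 23 → Tm = 64.9 + 41·(13 − 16.4)/23 = 58.8°C.
|ΔTm| = |54.4 − 58.8| = 4.4°C, ≤ 4.5°C.

|ΔTm| = 4.4°C; the pair is acceptable.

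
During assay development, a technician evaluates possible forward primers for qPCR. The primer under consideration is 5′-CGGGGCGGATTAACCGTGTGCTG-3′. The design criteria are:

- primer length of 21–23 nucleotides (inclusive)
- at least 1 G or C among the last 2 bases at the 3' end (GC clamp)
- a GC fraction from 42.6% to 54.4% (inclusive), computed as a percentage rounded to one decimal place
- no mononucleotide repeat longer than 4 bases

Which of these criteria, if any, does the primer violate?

Fails: GC content.

Base counts: A=3, T=5, G=10, C=5 (length 23).
length: length 23 ✓
GC clamp: 3' end TG has 1 G/C ✓
GC content: GC 15/23 = 65.2%, outside 42.6–54.4% ✗
homopolymer run: longest run = 4 ✓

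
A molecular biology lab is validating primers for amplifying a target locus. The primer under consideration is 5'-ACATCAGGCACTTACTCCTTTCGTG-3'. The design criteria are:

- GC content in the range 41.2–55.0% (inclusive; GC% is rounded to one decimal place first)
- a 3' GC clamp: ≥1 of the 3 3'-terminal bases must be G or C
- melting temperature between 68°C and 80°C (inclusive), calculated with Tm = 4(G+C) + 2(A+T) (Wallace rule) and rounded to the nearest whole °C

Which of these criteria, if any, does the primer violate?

Meets all criteria.

Base counts: A=5, T=8, G=4, C=8 (length 25).
GC content: GC 12/25 = 48.0% ✓
GC clamp: 3' end GTG has 2 G/C ✓
Tm: Tm = 2·13 + 4·12 = 74°C ✓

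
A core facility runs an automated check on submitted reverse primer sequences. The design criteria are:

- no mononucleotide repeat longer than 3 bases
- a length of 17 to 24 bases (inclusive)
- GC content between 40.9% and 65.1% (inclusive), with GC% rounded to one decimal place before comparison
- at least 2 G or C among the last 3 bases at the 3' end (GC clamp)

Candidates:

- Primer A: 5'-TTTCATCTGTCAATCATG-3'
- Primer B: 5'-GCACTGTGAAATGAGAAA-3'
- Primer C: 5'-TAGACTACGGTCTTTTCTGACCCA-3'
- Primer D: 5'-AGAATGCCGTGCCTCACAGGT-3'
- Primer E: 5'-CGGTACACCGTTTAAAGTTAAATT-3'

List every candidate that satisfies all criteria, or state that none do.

Primer A (18 nt, A=4 T=8 G=2 C=4): longest run = 3 ✓; length 18 ✓; GC 6/18 = 33.3%, outside 40.9–65.1% ✗; 3' end ATG has 1 G/C, need ≥2 ✗ — fails.
Primer B (18 nt, A=8 T=3 G=5 C=2): longest run = 3 ✓; length 18 ✓; GC 7/18 = 38.9%, outside 40.9–65.1% ✗; 3' end AAA has 0 G/C, need ≥2 ✗ — fails.
Primer C (24 nt, A=5 T=8 G=4 C=7): longest run = 4, exceeds 3 ✗; length 24 ✓; GC 11/24 = 45.8% ✓; 3' end CCA has 2 G/C ✓ — fails.
Primer D (21 nt, A=5 T=4 G=6 C=6): longest run = 2 ✓; length 21 ✓; GC 12/21 = 57.1% ✓; 3' end GGT has 2 G/C ✓ — passes.
Primer E (24 nt, A=8 T=8 G=4 C=4): longest run = 3 ✓; length 24 ✓; GC 8/24 = 33.3%, outside 40.9–65.1% ✗; 3' end ATT has 0 G/C, need ≥2 ✗ — fails.

Primer D only.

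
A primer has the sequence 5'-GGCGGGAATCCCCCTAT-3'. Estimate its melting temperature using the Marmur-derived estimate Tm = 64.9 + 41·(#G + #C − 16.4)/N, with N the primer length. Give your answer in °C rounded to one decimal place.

Base counts: A=3, T=3, G=5, C=6; G+C = 11, N = 17.
Tm = 64.9 + 41·(11 − 16.4)/17 = 64.9 + -221.40/17 = 51.9°C.

51.9°C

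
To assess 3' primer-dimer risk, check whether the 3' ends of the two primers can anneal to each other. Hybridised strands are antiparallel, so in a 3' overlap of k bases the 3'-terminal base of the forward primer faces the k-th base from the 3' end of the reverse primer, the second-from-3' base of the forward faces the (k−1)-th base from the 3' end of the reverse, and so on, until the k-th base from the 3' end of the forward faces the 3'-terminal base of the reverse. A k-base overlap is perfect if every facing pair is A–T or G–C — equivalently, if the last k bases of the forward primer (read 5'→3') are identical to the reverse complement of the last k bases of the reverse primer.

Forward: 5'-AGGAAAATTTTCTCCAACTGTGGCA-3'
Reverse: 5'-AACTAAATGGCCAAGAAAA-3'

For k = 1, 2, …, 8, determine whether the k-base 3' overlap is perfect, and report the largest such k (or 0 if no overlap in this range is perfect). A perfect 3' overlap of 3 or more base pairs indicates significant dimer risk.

Longest perfect overlap: 0 complementary base pairs; below the dimer-risk threshold (threshold 3).

Last 8 bases (5'→3') — forward …CTGTGGCA, reverse …CAAGAAAA.
Reverse complement of the reverse primer's last 8 bases: TTTTCTTG; its first k bases are the reverse complement of the reverse primer's last k bases, so a perfect k-base overlap needs the forward primer's last k bases to equal them.
Comparing (forward last k vs required): k=1: A vs T ✗; k=2: CA vs TT ✗; k=3: GCA vs TTT ✗; k=4: GGCA vs TTTT ✗; k=5: TGGCA vs TTTTC ✗; k=6: GTGGCA vs TTTTCT ✗; k=7: TGTGGCA vs TTTTCTT ✗; k=8: CTGTGGCA vs TTTTCTTG ✗.
No overlap length from 1 to 8 is perfect, so the longest perfect 3' overlap is 0.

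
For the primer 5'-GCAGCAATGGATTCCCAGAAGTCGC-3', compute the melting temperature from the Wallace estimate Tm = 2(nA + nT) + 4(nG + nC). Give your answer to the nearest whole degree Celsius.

78°C

Base counts: A=7, T=4, G=7, C=7 (length 25).
Tm = 2·(7+4) + 4·(7+7) = 2·11 + 4·14 = 22 + 56 = 78°C.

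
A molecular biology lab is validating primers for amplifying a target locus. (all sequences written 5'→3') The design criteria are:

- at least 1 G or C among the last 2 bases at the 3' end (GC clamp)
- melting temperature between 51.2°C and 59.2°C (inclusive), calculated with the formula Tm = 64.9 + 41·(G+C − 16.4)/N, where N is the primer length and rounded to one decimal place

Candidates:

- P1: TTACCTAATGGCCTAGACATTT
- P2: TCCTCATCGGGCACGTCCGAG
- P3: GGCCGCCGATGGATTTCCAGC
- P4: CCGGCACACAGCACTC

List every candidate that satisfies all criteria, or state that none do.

P1 (22 nt, A=6 T=8 G=3 C=5): 3' end TT has 0 G/C, need ≥1 ✗; Tm = 64.9 + 41·(8 − 16.4)/22 = 49.2°C, outside 51.2–59.2°C ✗ — fails.
P2 (21 nt, A=3 T=4 G=6 C=8): 3' end AG has 1 G/C ✓; Tm = 64.9 + 41·(14 − 16.4)/21 = 60.2°C, outside 51.2–59.2°C ✗ — fails.
P3 (21 nt, A=3 T=4 G=7 C=7): 3' end GC has 2 G/C ✓; Tm = 64.9 + 41·(14 − 16.4)/21 = 60.2°C, outside 51.2–59.2°C ✗ — fails.
P4 (16 nt, A=4 T=1 G=3 C=8): 3' end TC has 1 G/C ✓; Tm = 64.9 + 41·(11 − 16.4)/16 = 51.1°C, outside 51.2–59.2°C ✗ — fails.

None of the candidates satisfy all criteria.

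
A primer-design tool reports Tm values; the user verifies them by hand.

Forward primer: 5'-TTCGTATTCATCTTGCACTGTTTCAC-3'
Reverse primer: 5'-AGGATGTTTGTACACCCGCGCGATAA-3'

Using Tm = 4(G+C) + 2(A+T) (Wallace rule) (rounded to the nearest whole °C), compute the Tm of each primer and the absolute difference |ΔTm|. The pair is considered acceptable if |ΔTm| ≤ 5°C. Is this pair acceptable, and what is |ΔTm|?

|ΔTm| = 6°C; the pair is not acceptable.

Forward: A=4 T=12 G=3 C=7 → Tm = 2·16 + 4·10 = 72°C.
Reverse: A=7 T=6 G=7 C=6 → Tm = 2·13 + 4·13 = 78°C.
|ΔTm| = |72 − 78| = 6°C, > 5°C.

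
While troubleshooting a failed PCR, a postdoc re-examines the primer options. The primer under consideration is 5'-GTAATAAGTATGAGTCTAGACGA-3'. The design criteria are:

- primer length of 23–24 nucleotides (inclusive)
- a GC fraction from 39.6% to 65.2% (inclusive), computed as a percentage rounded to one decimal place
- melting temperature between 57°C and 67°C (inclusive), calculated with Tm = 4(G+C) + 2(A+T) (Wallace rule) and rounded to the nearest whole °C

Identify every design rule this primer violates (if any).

Base counts: A=9, T=6, G=6, C=2 (length 23).
length: length 23 ✓
GC content: GC 8/23 = 34.8%, outside 39.6–65.2% ✗
Tm: Tm = 2·15 + 4·8 = 62°C ✓

Fails: GC content.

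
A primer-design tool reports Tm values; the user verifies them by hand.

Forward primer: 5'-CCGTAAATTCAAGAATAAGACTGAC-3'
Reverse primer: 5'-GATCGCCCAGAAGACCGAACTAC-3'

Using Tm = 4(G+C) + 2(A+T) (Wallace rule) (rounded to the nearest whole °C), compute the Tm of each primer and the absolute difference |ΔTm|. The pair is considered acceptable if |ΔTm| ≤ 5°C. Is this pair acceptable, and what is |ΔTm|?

|ΔTm| = 4°C; the pair is acceptable.

Forward: A=11 T=5 G=4 C=5 → Tm = 2·16 + 4·9 = 68°C.
Reverse: A=8 T=2 G=5 C=8 → Tm = 2·10 + 4·13 = 72°C.
|ΔTm| = |68 − 72| = 4°C, ≤ 5°C.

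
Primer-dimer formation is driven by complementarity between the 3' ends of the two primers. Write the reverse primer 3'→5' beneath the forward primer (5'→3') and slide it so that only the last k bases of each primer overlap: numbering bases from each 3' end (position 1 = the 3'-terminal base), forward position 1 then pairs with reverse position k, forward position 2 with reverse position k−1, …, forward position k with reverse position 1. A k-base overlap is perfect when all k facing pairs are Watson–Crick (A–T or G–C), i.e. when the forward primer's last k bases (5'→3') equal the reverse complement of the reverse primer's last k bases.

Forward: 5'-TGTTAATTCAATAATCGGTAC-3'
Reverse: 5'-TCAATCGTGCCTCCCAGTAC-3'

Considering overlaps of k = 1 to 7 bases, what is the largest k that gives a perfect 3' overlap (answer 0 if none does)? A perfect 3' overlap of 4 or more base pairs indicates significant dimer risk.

Longest perfect overlap: 4 complementary base pairs; significant dimer risk (threshold 4).

Last 7 bases (5'→3') — forward …TCGGTAC, reverse …CCAGTAC.
Reverse complement of the reverse primer's last 7 bases: GTACTGG; its first k bases are the reverse complement of the reverse primer's last k bases, so a perfect k-base overlap needs the forward primer's last k bases to equal them.
Comparing (forward last k vs required): k=1: C vs G ✗; k=2: AC vs GT ✗; k=3: TAC vs GTA ✗; k=4: GTAC vs GTAC ✓; k=5: GGTAC vs GTACT ✗; k=6: CGGTAC vs GTACTG ✗; k=7: TCGGTAC vs GTACTGG ✗.
Only k = 4 is perfect, so the longest perfect 3' overlap is 4.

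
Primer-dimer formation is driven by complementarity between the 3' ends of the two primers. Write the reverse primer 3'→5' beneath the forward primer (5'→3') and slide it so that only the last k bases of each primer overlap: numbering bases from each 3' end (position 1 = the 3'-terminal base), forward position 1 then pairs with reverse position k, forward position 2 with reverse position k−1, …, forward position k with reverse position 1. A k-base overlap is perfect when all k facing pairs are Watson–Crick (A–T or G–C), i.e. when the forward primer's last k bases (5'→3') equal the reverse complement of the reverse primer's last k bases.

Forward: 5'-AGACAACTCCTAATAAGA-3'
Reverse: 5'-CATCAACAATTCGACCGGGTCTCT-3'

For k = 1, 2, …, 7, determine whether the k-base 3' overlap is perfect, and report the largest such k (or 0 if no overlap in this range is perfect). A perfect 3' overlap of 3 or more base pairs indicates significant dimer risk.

Last 7 bases (5'→3') — forward …AATAAGA, reverse …GGTCTCT.
Reverse complement of the reverse primer's last 7 bases: AGAGACC; its first k bases are the reverse complement of the reverse primer's last k bases, so a perfect k-base overlap needs the forward primer's last k bases to equal them.
Comparing (forward last k vs required): k=1: A vs A ✓; k=2: GA vs AG ✗; k=3: AGA vs AGA ✓; k=4: AAGA vs AGAG ✗; k=5: TAAGA vs AGAGA ✗; k=6: ATAAGA vs AGAGAC ✗; k=7: AATAAGA vs AGAGACC ✗.
Perfect overlaps at k = 1, 3; the largest is 3.

Longest perfect overlap: 3 complementary base pairs; significant dimer risk (threshold 3).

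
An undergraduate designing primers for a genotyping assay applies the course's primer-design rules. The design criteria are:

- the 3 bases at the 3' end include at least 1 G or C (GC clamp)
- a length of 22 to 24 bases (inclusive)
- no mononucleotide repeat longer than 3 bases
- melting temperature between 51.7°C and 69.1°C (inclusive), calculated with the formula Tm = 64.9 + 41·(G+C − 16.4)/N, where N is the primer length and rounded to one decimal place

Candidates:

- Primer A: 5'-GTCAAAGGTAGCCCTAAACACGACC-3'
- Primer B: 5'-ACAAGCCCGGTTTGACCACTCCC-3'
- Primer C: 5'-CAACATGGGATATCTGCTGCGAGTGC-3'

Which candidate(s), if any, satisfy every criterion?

Primer A (25 nt, A=9 T=3 G=5 C=8): 3' end ACC has 2 G/C ✓; length 25, outside 22–24 ✗; longest run = 3 ✓; Tm = 64.9 + 41·(13 − 16.4)/25 = 59.3°C ✓ — fails.
Primer B (23 nt, A=5 T=4 G=4 C=10): 3' end CCC has 3 G/C ✓; length 23 ✓; longest run = 3 ✓; Tm = 64.9 + 41·(14 − 16.4)/23 = 60.6°C ✓ — passes.
Primer C (26 nt, A=6 T=6 G=8 C=6): 3' end TGC has 2 G/C ✓; length 26, outside 22–24 ✗; longest run = 3 ✓; Tm = 64.9 + 41·(14 − 16.4)/26 = 61.1°C ✓ — fails.

Primer B only.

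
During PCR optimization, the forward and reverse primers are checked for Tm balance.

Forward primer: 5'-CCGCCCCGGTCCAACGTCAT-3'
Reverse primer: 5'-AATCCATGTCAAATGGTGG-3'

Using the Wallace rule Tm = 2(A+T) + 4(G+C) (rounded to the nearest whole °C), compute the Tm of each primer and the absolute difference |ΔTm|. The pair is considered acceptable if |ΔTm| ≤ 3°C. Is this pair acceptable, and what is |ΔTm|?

Forward: A=3 T=3 G=4 C=10 → Tm = 2·6 + 4·14 = 68°C.
Reverse: A=6 T=5 G=5 C=3 → Tm = 2·11 + 4·8 = 54°C.
|ΔTm| = |68 − 54| = 14°C, > 3°C.

|ΔTm| = 14°C; the pair is not acceptable.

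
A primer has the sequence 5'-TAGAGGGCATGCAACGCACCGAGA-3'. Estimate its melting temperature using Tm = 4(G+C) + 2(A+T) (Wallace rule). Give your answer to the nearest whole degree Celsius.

Base counts: A=8, T=2, G=8, C=6 (length 24).
Tm = 2·(8+2) + 4·(8+6) = 2·10 + 4·14 = 20 + 56 = 76°C.

76°C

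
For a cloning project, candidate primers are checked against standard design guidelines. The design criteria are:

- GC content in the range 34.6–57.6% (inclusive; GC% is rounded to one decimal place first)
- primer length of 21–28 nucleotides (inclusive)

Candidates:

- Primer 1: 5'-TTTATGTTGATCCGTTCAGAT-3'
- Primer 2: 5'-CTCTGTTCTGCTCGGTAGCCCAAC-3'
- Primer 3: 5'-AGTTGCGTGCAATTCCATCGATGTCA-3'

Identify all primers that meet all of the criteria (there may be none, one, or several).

Primer 3 only.

Primer 1 (21 nt, A=4 T=10 G=4 C=3): GC 7/21 = 33.3%, outside 34.6–57.6% ✗; length 21 ✓ — fails.
Primer 2 (24 nt, A=3 T=7 G=5 C=9): GC 14/24 = 58.3%, outside 34.6–57.6% ✗; length 24 ✓ — fails.
Primer 3 (26 nt, A=6 T=8 G=6 C=6): GC 12/26 = 46.2% ✓; length 26 ✓ — passes.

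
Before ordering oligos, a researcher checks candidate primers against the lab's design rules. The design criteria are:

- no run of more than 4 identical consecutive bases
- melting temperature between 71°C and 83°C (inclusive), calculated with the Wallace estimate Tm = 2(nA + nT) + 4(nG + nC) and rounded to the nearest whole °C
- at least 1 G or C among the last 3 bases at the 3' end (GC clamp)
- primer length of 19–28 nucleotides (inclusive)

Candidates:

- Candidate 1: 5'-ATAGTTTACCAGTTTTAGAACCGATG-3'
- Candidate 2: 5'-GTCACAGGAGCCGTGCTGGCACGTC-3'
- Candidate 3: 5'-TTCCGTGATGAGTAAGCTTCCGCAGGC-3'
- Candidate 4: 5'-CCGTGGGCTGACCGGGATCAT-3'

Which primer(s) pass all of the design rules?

None of the candidates satisfy all criteria.

Candidate 1 (26 nt, A=8 T=9 G=5 C=4): longest run = 4 ✓; Tm = 2·17 + 4·9 = 70°C, outside 71–83°C ✗; 3' end ATG has 1 G/C ✓; length 26 ✓ — fails.
Candidate 2 (25 nt, A=4 T=4 G=9 C=8): longest run = 2 ✓; Tm = 2·8 + 4·17 = 84°C, outside 71–83°C ✗; 3' end GTC has 2 G/C ✓; length 25 ✓ — fails.
Candidate 3 (27 nt, A=5 T=7 G=8 C=7): longest run = 2 ✓; Tm = 2·12 + 4·15 = 84°C, outside 71–83°C ✗; 3' end GGC has 3 G/C ✓; length 27 ✓ — fails.
Candidate 4 (21 nt, A=3 T=4 G=8 C=6): longest run = 3 ✓; Tm = 2·7 + 4·14 = 70°C, outside 71–83°C ✗; 3' end CAT has 1 G/C ✓; length 21 ✓ — fails.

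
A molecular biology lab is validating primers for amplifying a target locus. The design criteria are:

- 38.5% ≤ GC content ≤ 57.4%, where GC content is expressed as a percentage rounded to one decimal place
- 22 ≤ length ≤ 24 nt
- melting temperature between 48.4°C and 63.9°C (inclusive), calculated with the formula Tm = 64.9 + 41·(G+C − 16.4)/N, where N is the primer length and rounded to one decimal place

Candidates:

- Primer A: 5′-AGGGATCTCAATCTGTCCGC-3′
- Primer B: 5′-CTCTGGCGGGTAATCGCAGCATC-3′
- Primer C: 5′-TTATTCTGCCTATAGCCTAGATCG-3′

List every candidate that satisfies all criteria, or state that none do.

Primer A (20 nt, A=4 T=5 G=5 C=6): GC 11/20 = 55.0% ✓; length 20, outside 22–24 ✗; Tm = 64.9 + 41·(11 − 16.4)/20 = 53.8°C ✓ — fails.
Primer B (23 nt, A=4 T=5 G=7 C=7): GC 14/23 = 60.9%, outside 38.5–57.4% ✗; length 23 ✓; Tm = 64.9 + 41·(14 − 16.4)/23 = 60.6°C ✓ — fails.
Primer C (24 nt, A=5 T=9 G=4 C=6): GC 10/24 = 41.7% ✓; length 24 ✓; Tm = 64.9 + 41·(10 − 16.4)/24 = 54.0°C ✓ — passes.

Primer C only.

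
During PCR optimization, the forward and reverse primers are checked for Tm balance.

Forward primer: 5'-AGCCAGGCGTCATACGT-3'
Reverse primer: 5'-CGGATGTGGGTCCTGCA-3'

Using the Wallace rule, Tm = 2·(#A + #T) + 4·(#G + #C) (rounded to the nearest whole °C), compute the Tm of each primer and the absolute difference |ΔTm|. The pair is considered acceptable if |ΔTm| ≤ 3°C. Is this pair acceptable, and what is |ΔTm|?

Forward: A=4 T=3 G=5 C=5 → Tm = 2·7 + 4·10 = 54°C.
Reverse: A=2 T=4 G=7 C=4 → Tm = 2·6 + 4·11 = 56°C.
|ΔTm| = |54 − 56| = 2°C, ≤ 3°C.

|ΔTm| = 2°C; the pair is acceptable.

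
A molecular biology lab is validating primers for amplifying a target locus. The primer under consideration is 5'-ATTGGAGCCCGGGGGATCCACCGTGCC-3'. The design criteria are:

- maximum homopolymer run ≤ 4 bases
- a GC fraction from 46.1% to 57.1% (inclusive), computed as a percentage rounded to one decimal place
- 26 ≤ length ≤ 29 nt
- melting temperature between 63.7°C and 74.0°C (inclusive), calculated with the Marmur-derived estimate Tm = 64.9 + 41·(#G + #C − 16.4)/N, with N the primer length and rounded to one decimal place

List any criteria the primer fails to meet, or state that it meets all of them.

Base counts: A=4, T=4, G=10, C=9 (length 27).
homopolymer run: longest run = 5, exceeds 4 ✗
GC content: GC 19/27 = 70.4%, outside 46.1–57.1% ✗
length: length 27 ✓
Tm: Tm = 64.9 + 41·(19 − 16.4)/27 = 68.8°C ✓

Fails: homopolymer run, GC content.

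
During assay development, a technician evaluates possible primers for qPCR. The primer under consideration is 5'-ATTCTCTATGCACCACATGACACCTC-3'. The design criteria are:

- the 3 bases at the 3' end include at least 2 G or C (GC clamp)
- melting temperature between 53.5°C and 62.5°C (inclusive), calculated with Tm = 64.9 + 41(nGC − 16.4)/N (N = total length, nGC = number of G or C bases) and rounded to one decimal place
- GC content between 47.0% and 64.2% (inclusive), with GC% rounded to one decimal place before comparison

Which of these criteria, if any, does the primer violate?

Fails: GC content.

Base counts: A=7, T=7, G=2, C=10 (length 26).
GC clamp: 3' end CTC has 2 G/C ✓
Tm: Tm = 64.9 + 41·(12 − 16.4)/26 = 58.0°C ✓
GC content: GC 12/26 = 46.2%, outside 47.0–64.2% ✗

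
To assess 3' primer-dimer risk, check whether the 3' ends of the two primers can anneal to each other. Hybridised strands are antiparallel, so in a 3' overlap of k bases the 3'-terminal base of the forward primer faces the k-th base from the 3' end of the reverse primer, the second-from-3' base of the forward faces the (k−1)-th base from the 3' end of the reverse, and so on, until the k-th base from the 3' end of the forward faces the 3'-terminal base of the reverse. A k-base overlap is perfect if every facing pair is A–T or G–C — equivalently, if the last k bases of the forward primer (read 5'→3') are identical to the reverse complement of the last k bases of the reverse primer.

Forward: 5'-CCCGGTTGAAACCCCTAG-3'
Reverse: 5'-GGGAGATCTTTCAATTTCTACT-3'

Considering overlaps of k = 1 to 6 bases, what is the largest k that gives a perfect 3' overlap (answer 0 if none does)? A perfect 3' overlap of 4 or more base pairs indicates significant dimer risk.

Last 6 bases (5'→3') — forward …CCCTAG, reverse …TCTACT.
Reverse complement of the reverse primer's last 6 bases: AGTAGA; its first k bases are the reverse complement of the reverse primer's last k bases, so a perfect k-base overlap needs the forward primer's last k bases to equal them.
Comparing (forward last k vs required): k=1: G vs A ✗; k=2: AG vs AG ✓; k=3: TAG vs AGT ✗; k=4: CTAG vs AGTA ✗; k=5: CCTAG vs AGTAG ✗; k=6: CCCTAG vs AGTAGA ✗.
Only k = 2 is perfect, so the longest perfect 3' overlap is 2.

Longest perfect overlap: 2 complementary base pairs; below the dimer-risk threshold (threshold 4).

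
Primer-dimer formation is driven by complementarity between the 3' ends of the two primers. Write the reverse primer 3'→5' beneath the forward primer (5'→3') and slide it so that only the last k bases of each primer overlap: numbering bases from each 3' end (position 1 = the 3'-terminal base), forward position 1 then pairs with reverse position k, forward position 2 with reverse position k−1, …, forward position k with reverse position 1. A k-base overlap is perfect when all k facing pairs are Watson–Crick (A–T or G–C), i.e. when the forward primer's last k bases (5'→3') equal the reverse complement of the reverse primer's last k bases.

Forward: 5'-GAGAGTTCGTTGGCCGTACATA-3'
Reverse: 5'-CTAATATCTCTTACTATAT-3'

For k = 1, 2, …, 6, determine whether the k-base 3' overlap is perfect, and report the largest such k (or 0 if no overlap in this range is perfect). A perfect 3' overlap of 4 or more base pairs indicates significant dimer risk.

Longest perfect overlap: 3 complementary base pairs; below the dimer-risk threshold (threshold 4).

Last 6 bases (5'→3') — forward …TACATA, reverse …CTATAT.
Reverse complement of the reverse primer's last 6 bases: ATATAG; its first k bases are the reverse complement of the reverse primer's last k bases, so a perfect k-base overlap needs the forward primer's last k bases to equal them.
Comparing (forward last k vs required): k=1: A vs A ✓; k=2: TA vs AT ✗; k=3: ATA vs ATA ✓; k=4: CATA vs ATAT ✗; k=5: ACATA vs ATATA ✗; k=6: TACATA vs ATATAG ✗.
Perfect overlaps at k = 1, 3; the largest is 3.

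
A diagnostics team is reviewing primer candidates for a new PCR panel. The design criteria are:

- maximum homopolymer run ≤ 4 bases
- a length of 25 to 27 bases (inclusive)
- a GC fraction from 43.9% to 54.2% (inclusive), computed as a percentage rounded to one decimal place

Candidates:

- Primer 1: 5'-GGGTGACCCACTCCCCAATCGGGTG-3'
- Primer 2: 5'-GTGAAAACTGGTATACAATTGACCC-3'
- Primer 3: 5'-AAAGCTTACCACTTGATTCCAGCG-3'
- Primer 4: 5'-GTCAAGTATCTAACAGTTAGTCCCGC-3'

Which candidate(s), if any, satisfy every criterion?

Primer 1 (25 nt, A=4 T=4 G=8 C=9): longest run = 4 ✓; length 25 ✓; GC 17/25 = 68.0%, outside 43.9–54.2% ✗ — fails.
Primer 2 (25 nt, A=9 T=6 G=5 C=5): longest run = 4 ✓; length 25 ✓; GC 10/25 = 40.0%, outside 43.9–54.2% ✗ — fails.
Primer 3 (24 nt, A=7 T=6 G=4 C=7): longest run = 3 ✓; length 24, outside 25–27 ✗; GC 11/24 = 45.8% ✓ — fails.
Primer 4 (26 nt, A=7 T=7 G=5 C=7): longest run = 3 ✓; length 26 ✓; GC 12/26 = 46.2% ✓ — passes.

Primer 4 only.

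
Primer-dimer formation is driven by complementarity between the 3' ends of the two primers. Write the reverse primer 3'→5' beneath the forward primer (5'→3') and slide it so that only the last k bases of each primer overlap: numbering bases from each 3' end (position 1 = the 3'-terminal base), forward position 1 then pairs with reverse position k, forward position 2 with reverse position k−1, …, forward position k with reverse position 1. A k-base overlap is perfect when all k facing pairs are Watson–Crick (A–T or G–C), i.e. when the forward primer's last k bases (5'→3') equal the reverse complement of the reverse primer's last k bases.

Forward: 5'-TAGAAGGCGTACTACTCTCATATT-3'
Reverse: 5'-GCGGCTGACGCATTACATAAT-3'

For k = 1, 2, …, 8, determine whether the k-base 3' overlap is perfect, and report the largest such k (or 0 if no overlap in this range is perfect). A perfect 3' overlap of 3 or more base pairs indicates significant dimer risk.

Last 8 bases (5'→3') — forward …CTCATATT, reverse …TACATAAT.
Reverse complement of the reverse primer's last 8 bases: ATTATGTA; its first k bases are the reverse complement of the reverse primer's last k bases, so a perfect k-base overlap needs the forward primer's last k bases to equal them.
Comparing (forward last k vs required): k=1: T vs A ✗; k=2: TT vs AT ✗; k=3: ATT vs ATT ✓; k=4: TATT vs ATTA ✗; k=5: ATATT vs ATTAT ✗; k=6: CATATT vs ATTATG ✗; k=7: TCATATT vs ATTATGT ✗; k=8: CTCATATT vs ATTATGTA ✗.
Only k = 3 is perfect, so the longest perfect 3' overlap is 3.

Longest perfect overlap: 3 complementary base pairs; significant dimer risk (threshold 3).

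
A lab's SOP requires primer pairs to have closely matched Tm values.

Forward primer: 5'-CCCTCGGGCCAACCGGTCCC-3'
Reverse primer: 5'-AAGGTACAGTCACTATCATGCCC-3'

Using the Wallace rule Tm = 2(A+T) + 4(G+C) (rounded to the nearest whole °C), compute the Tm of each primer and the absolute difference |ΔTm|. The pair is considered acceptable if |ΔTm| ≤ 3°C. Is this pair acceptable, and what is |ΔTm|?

|ΔTm| = 4°C; the pair is not acceptable.

Forward: A=2 T=2 G=5 C=11 → Tm = 2·4 + 4·16 = 72°C.
Reverse: A=7 T=5 G=4 C=7 → Tm = 2·12 + 4·11 = 68°C.
|ΔTm| = |72 − 68| = 4°C, > 3°C.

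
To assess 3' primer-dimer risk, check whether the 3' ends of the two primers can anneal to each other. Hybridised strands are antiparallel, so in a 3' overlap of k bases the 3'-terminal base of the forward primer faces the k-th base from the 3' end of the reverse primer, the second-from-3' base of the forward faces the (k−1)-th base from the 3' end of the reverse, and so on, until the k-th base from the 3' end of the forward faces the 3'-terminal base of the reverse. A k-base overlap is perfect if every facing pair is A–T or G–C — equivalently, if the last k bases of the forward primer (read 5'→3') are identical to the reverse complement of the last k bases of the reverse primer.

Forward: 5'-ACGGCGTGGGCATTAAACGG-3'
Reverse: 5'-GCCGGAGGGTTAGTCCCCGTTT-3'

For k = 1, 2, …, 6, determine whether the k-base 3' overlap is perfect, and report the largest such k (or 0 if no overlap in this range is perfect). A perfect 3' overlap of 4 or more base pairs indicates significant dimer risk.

Last 6 bases (5'→3') — forward …AAACGG, reverse …CCGTTT.
Reverse complement of the reverse primer's last 6 bases: AAACGG; its first k bases are the reverse complement of the reverse primer's last k bases, so a perfect k-base overlap needs the forward primer's last k bases to equal them.
Comparing (forward last k vs required): k=1: G vs A ✗; k=2: GG vs AA ✗; k=3: CGG vs AAA ✗; k=4: ACGG vs AAAC ✗; k=5: AACGG vs AAACG ✗; k=6: AAACGG vs AAACGG ✓.
Only k = 6 is perfect, so the longest perfect 3' overlap is 6.

Longest perfect overlap: 6 complementary base pairs; significant dimer risk (threshold 4).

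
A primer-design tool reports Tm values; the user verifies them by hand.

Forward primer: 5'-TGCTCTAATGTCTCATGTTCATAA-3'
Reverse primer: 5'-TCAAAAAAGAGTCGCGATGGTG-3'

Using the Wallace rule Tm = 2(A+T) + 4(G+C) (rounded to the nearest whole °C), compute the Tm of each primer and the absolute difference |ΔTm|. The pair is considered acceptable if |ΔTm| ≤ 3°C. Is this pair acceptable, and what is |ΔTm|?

|ΔTm| = 0°C; the pair is acceptable.

Forward: A=6 T=10 G=3 C=5 → Tm = 2·16 + 4·8 = 64°C.
Reverse: A=8 T=4 G=7 C=3 → Tm = 2·12 + 4·10 = 64°C.
|ΔTm| = |64 − 64| = 0°C, ≤ 3°C.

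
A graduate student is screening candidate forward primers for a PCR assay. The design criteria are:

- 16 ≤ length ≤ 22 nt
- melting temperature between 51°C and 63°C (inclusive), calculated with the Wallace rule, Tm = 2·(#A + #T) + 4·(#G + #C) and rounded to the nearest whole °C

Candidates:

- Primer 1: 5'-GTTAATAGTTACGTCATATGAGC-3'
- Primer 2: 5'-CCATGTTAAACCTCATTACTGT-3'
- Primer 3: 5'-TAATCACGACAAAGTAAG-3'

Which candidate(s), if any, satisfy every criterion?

Primer 1 (23 nt, A=7 T=8 G=5 C=3): length 23, outside 16–22 ✗; Tm = 2·15 + 4·8 = 62°C ✓ — fails.
Primer 2 (22 nt, A=6 T=8 G=2 C=6): length 22 ✓; Tm = 2·14 + 4·8 = 60°C ✓ — passes.
Primer 3 (18 nt, A=9 T=3 G=3 C=3): length 18 ✓; Tm = 2·12 + 4·6 = 48°C, outside 51–63°C ✗ — fails.

Primer 2 only.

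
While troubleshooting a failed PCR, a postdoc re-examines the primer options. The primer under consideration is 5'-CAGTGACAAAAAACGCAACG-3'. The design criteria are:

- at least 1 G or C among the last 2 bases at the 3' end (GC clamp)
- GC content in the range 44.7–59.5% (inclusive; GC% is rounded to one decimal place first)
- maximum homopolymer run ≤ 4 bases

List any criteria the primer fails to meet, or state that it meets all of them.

Base counts: A=10, T=1, G=4, C=5 (length 20).
GC clamp: 3' end CG has 2 G/C ✓
GC content: GC 9/20 = 45.0% ✓
homopolymer run: longest run = 6, exceeds 4 ✗

Fails: homopolymer run.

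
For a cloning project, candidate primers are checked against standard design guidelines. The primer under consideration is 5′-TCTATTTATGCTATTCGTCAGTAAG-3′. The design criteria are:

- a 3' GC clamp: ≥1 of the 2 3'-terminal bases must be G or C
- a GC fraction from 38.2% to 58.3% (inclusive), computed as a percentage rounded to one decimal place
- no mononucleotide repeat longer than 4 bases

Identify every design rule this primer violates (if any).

Base counts: A=6, T=11, G=4, C=4 (length 25).
GC clamp: 3' end AG has 1 G/C ✓
GC content: GC 8/25 = 32.0%, outside 38.2–58.3% ✗
homopolymer run: longest run = 3 ✓

Fails: GC content.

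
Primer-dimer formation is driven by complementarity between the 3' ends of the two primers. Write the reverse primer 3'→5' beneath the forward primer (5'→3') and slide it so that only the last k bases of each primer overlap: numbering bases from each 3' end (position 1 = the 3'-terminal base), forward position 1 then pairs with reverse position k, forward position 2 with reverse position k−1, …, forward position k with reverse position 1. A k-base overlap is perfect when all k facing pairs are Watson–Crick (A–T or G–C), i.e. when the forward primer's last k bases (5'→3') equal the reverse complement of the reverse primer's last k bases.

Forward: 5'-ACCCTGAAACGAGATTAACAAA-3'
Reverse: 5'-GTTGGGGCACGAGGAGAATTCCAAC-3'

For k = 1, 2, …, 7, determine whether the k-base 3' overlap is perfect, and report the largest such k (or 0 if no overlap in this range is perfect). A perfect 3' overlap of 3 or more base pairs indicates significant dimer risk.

Longest perfect overlap: 0 complementary base pairs; below the dimer-risk threshold (threshold 3).

Last 7 bases (5'→3') — forward …TAACAAA, reverse …TTCCAAC.
Reverse complement of the reverse primer's last 7 bases: GTTGGAA; its first k bases are the reverse complement of the reverse primer's last k bases, so a perfect k-base overlap needs the forward primer's last k bases to equal them.
Comparing (forward last k vs required): k=1: A vs G ✗; k=2: AA vs GT ✗; k=3: AAA vs GTT ✗; k=4: CAAA vs GTTG ✗; k=5: ACAAA vs GTTGG ✗; k=6: AACAAA vs GTTGGA ✗; k=7: TAACAAA vs GTTGGAA ✗.
No overlap length from 1 to 7 is perfect, so the longest perfect 3' overlap is 0.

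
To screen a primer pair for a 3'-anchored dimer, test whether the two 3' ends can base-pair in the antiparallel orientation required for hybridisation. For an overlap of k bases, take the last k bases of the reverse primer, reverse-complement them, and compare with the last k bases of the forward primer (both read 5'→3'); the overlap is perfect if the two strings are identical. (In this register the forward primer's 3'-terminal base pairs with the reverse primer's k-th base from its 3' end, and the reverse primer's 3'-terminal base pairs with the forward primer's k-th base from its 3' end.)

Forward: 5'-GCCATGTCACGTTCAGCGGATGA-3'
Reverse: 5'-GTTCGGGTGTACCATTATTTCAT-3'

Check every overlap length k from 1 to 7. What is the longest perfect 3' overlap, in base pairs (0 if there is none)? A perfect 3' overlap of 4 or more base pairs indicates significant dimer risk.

Longest perfect overlap: 4 complementary base pairs; significant dimer risk (threshold 4).

Last 7 bases (5'→3') — forward …CGGATGA, reverse …ATTTCAT.
Reverse complement of the reverse primer's last 7 bases: ATGAAAT; its first k bases are the reverse complement of the reverse primer's last k bases, so a perfect k-base overlap needs the forward primer's last k bases to equal them.
Comparing (forward last k vs required): k=1: A vs A ✓; k=2: GA vs AT ✗; k=3: TGA vs ATG ✗; k=4: ATGA vs ATGA ✓; k=5: GATGA vs ATGAA ✗; k=6: GGATGA vs ATGAAA ✗; k=7: CGGATGA vs ATGAAAT ✗.
Perfect overlaps at k = 1, 4; the largest is 4.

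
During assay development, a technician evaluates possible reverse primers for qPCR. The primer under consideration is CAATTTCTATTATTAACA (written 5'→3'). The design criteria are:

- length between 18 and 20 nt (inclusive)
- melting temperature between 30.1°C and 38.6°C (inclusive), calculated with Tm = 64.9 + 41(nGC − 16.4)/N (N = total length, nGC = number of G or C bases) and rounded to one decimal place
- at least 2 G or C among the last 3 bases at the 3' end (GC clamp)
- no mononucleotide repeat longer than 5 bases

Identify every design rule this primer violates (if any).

Base counts: A=7, T=8, G=0, C=3 (length 18).
length: length 18 ✓
Tm: Tm = 64.9 + 41·(3 − 16.4)/18 = 34.4°C ✓
GC clamp: 3' end ACA has 1 G/C, need ≥2 ✗
homopolymer run: longest run = 3 ✓

Fails: GC clamp.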